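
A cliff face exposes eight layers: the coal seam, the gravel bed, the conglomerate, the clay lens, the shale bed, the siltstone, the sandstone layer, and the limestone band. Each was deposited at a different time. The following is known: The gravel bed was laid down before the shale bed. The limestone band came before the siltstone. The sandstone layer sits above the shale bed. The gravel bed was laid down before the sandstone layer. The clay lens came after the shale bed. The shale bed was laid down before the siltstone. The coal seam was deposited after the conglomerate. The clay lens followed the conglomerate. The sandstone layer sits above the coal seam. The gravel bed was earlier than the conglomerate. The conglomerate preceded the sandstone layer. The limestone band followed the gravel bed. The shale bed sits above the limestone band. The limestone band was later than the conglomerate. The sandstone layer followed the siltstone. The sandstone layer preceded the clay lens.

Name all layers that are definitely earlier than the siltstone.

Directly stated before the siltstone: the limestone band and the shale bed.
The conglomerate reaches the siltstone via the conglomerate → the limestone band → the siltstone.
The gravel bed reaches the siltstone via the gravel bed → the shale bed → the siltstone.
No chain forces the clay lens (or any of the others) ahead of the siltstone.

the conglomerate, the gravel bed, the limestone band, the shale bed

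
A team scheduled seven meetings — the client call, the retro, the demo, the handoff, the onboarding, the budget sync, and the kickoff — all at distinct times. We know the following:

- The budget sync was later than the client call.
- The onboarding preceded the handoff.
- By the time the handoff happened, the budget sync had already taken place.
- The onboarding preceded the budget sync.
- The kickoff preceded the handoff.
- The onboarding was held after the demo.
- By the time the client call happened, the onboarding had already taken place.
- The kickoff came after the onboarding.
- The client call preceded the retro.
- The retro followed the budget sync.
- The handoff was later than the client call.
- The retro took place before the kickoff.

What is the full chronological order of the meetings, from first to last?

The constraints fix every adjacent pair, so only one ordering works:
the demo → the onboarding → the client call → the budget sync → the retro → the kickoff → the handoff.

the demo, the onboarding, the client call, the budget sync, the retro, the kickoff, the handoff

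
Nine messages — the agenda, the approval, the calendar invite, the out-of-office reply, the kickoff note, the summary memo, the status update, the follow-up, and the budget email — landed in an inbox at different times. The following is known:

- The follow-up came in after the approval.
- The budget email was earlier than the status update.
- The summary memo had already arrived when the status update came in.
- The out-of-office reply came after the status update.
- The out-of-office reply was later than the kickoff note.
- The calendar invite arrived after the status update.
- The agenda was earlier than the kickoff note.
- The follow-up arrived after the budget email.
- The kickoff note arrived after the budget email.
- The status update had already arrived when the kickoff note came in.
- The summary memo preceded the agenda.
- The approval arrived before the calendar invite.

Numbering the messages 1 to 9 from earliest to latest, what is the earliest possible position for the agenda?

The summary memo must come before the agenda — 1 forced predecessor.
Nothing else is forced ahead of the agenda, so its earliest slot is position 1 + 1 = 2.

2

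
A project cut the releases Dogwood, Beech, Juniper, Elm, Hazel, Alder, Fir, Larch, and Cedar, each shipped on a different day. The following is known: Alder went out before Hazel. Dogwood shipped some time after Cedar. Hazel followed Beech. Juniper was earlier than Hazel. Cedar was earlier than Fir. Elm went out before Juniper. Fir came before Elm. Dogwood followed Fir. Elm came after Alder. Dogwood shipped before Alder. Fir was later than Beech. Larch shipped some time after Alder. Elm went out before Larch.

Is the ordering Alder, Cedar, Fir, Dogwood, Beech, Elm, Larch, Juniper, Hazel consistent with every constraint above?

no

The constraints require Beech before Fir, but in the proposed sequence Fir appears ahead of Beech. That one violation is enough.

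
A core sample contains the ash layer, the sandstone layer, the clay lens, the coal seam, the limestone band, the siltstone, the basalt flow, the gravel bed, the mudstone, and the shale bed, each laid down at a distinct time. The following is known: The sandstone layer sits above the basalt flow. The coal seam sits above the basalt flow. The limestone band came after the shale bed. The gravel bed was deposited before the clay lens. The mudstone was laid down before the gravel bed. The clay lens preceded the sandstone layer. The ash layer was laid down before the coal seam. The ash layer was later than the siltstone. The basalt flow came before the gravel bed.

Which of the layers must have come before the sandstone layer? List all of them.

Directly stated before the sandstone layer: the basalt flow and the clay lens.
The gravel bed reaches the sandstone layer via the gravel bed → the clay lens → the sandstone layer.
The mudstone reaches the sandstone layer via the mudstone → the gravel bed → the clay lens → the sandstone layer.

the basalt flow, the clay lens, the gravel bed, the mudstone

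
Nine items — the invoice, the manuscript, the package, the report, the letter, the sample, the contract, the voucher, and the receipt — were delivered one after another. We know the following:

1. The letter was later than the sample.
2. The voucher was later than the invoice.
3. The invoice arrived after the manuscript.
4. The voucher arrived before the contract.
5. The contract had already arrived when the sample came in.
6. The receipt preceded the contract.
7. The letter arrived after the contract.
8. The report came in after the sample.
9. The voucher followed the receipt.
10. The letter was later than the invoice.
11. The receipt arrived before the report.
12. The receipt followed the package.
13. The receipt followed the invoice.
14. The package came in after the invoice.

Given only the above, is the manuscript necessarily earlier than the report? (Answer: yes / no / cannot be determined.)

yes

Chain the constraints: the manuscript → the invoice → the receipt → the report. Each link is directly stated, so the manuscript comes before the report.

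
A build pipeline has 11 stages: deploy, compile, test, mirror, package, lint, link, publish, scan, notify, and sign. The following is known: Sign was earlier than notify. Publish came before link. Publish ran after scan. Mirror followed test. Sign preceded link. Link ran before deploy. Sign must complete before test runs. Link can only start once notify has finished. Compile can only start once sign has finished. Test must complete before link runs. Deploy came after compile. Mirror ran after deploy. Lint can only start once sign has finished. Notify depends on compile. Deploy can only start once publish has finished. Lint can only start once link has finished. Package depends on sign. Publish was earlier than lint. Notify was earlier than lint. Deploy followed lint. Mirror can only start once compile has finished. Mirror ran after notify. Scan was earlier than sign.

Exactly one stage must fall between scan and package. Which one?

Tracing the constraints gives scan → sign → package, so sign sits after scan and before package.
No other stage is forced both after scan and before package.

sign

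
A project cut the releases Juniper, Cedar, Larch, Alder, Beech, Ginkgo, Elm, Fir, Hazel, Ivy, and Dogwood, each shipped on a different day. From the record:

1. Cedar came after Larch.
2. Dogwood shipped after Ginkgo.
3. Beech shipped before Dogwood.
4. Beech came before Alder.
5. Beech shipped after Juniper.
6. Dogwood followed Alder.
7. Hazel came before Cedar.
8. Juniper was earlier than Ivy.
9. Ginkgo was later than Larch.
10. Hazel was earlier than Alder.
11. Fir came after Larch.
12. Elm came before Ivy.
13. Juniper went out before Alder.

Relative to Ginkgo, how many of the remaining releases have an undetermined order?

8

Forced before Ginkgo: Larch; forced after Ginkgo: Dogwood.
That leaves Alder, Beech, Cedar, Elm, Fir, Hazel, Ivy, and Juniper with no forced order relative to Ginkgo — 8.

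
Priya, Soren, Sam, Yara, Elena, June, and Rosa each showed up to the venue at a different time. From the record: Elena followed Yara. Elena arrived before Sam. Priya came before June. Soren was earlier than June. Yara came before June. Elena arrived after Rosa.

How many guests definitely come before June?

3

Directly stated before June: Priya, Soren, and Yara.
That's Priya, Soren, and Yara — 3 in all.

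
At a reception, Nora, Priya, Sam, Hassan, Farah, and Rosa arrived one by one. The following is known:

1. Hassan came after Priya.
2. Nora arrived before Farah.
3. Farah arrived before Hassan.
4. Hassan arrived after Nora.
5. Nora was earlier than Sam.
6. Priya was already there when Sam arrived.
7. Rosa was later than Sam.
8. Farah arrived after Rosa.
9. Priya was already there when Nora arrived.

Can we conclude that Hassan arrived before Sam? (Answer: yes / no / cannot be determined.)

Tracing the constraints gives Sam → Rosa → Farah → Hassan, so Sam must come before Hassan.
That means Hassan cannot be before Sam.

no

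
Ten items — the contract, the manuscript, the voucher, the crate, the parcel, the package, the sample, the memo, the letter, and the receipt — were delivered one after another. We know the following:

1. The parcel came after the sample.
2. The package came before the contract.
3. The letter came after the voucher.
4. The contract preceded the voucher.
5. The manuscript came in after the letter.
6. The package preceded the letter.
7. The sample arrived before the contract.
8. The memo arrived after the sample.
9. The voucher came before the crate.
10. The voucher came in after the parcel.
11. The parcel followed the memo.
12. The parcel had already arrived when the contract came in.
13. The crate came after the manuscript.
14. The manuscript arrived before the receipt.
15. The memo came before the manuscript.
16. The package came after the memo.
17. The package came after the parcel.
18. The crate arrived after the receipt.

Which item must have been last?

the crate

Every other item has a chain of constraints placing it before the crate, so the crate is last.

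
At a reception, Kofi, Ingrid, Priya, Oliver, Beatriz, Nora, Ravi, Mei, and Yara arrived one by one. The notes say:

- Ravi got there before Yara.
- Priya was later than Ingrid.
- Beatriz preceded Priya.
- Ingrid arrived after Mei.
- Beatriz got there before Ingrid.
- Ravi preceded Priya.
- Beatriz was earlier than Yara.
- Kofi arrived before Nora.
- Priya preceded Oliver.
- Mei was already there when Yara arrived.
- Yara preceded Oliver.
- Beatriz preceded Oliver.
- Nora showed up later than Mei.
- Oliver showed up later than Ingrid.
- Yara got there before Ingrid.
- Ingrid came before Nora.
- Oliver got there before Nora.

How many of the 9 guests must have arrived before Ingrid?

Directly stated before Ingrid: Beatriz, Mei, and Yara.
Ravi reaches Ingrid via Ravi → Yara → Ingrid.
No chain forces Priya (or any of the others) ahead of Ingrid.
That's Beatriz, Mei, Ravi, and Yara — 4 in all.

4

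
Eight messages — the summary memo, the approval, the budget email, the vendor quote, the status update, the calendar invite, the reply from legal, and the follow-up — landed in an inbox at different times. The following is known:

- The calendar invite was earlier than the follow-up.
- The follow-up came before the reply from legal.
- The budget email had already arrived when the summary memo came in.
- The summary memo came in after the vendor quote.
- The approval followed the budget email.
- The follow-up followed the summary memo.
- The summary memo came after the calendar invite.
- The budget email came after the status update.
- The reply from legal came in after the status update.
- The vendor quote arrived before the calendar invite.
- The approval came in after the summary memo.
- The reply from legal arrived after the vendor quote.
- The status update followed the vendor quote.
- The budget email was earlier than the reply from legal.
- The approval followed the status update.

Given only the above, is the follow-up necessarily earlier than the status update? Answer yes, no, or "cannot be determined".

Tracing the constraints gives the status update → the budget email → the summary memo → the follow-up, so the status update must come before the follow-up.
That means the follow-up cannot be before the status update.

no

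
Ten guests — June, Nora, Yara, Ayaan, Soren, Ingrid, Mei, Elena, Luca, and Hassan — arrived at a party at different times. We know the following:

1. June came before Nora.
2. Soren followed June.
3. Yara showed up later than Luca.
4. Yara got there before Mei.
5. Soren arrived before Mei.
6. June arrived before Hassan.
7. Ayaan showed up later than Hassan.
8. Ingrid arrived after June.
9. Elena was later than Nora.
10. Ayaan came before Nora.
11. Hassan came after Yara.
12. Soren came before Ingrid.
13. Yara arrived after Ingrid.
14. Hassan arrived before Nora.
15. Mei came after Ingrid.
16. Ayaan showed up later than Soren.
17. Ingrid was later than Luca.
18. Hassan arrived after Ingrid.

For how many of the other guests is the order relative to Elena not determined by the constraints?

Forced before Elena: Ayaan, Hassan, Ingrid, June, Luca, Nora, Soren, and Yara.
That leaves Mei with no forced order relative to Elena — 1.

1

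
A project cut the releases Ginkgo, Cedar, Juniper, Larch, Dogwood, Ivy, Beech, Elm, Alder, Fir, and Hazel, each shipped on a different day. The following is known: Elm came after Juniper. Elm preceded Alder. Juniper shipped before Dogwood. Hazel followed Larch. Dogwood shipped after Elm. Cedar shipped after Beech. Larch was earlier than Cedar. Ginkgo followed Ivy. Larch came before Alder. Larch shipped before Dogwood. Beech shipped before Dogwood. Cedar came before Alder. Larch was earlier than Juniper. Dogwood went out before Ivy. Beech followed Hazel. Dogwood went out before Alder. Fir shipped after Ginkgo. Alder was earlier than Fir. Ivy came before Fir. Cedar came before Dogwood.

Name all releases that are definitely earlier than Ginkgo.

Directly stated before Ginkgo: Ivy.
Beech reaches Ginkgo via Beech → Dogwood → Ivy → Ginkgo.
Cedar reaches Ginkgo via Cedar → Dogwood → Ivy → Ginkgo.
Dogwood reaches Ginkgo via Dogwood → Ivy → Ginkgo.
Likewise Elm, Hazel, Juniper, and Larch each reach Ginkgo by chaining the stated constraints.

Beech, Cedar, Dogwood, Elm, Hazel, Ivy, Juniper, Larch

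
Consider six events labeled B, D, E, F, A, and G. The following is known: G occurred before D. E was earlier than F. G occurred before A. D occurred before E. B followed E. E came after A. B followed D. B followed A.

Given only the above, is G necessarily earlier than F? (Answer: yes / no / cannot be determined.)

yes

Chain the constraints: G → D → E → F. Each link is directly stated, so G comes before F.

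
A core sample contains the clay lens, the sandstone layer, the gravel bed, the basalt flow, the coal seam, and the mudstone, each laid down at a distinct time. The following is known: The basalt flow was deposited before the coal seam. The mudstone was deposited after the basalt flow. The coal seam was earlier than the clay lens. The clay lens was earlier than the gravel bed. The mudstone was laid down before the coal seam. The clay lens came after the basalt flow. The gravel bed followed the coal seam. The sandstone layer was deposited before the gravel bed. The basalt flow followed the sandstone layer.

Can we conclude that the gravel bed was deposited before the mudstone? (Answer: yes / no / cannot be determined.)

Tracing the constraints gives the mudstone → the coal seam → the gravel bed, so the mudstone must come before the gravel bed.
That means the gravel bed cannot be before the mudstone.

no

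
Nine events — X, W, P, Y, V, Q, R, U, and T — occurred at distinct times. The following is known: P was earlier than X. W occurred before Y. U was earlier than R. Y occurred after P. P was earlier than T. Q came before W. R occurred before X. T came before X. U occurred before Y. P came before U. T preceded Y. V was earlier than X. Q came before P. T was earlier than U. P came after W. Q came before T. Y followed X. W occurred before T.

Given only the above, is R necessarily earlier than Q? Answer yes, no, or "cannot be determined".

Tracing the constraints gives Q → T → U → R, so Q must come before R.
That means R cannot be before Q.

no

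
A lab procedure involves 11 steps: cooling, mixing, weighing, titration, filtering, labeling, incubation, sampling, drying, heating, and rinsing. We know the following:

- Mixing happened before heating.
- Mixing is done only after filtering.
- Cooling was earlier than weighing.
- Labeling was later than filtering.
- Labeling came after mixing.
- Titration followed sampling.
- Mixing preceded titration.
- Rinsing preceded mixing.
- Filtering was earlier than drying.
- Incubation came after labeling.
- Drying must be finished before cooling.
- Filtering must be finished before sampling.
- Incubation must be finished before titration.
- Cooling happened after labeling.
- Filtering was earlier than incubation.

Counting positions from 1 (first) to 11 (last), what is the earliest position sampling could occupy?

2

Filtering must come before sampling — 1 forced predecessor.
Nothing else is forced ahead of sampling, so its earliest slot is position 1 + 1 = 2.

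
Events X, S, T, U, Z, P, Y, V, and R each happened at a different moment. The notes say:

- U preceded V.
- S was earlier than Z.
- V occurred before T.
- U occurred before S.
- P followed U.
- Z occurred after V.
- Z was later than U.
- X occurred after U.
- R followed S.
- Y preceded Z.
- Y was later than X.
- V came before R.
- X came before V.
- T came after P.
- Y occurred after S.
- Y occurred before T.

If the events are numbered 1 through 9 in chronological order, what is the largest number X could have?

4

X must come before R, T, V, Y, and Z — 5 events forced after it.
Everything else can be placed before X in some valid order, so X can sit as late as position 9 − 5 = 4.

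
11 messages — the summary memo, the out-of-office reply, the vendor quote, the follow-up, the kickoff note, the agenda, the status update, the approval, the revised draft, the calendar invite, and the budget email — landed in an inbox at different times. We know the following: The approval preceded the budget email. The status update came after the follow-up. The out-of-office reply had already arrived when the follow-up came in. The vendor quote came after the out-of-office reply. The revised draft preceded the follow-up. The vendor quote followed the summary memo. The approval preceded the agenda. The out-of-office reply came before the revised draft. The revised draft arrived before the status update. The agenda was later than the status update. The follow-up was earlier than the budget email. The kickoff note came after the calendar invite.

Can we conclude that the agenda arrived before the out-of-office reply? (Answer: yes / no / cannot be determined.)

Tracing the constraints gives the out-of-office reply → the follow-up → the status update → the agenda, so the out-of-office reply must come before the agenda.
That means the agenda cannot be before the out-of-office reply.

no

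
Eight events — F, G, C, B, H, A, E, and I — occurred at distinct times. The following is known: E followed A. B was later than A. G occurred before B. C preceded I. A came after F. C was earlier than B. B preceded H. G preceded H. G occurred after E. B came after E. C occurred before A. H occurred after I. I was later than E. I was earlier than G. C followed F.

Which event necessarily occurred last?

Every other event has a chain of constraints placing it before H, so H is last.

H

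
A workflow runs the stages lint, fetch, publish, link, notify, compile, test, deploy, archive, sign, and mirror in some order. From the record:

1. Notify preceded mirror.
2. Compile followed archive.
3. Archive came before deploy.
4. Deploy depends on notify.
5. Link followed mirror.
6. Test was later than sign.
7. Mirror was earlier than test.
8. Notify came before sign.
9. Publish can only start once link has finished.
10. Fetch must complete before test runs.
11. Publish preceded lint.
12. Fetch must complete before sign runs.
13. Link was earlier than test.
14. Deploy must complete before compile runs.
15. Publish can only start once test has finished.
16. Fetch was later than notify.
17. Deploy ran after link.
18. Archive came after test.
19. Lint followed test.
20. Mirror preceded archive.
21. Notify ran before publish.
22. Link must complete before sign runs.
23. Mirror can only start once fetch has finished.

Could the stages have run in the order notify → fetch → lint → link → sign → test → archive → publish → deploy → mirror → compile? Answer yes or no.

The constraints require mirror before archive, but in the proposed sequence archive appears ahead of mirror. That one violation is enough.

no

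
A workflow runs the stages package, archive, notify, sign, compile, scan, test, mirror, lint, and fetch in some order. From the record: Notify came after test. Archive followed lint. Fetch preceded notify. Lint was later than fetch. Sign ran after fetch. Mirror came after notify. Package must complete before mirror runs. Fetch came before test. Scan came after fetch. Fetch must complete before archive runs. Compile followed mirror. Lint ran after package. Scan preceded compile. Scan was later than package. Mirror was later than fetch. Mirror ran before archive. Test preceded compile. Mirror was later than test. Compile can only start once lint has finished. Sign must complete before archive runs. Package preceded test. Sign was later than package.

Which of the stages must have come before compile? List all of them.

Directly stated before compile: lint, mirror, scan, and test.
Fetch reaches compile via fetch → test → compile.
Notify reaches compile via notify → mirror → compile.
Package reaches compile via package → lint → compile.
No chain forces sign (or any of the others) ahead of compile.

fetch, lint, mirror, notify, package, scan, test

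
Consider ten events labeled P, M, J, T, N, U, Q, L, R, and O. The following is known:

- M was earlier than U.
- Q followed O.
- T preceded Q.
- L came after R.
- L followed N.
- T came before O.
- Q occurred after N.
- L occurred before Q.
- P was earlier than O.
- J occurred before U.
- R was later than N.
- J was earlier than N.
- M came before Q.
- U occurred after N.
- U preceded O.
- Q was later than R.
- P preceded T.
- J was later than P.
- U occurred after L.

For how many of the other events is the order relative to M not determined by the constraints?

6

Forced after M: O, Q, and U.
That leaves J, L, N, P, R, and T with no forced order relative to M — 6.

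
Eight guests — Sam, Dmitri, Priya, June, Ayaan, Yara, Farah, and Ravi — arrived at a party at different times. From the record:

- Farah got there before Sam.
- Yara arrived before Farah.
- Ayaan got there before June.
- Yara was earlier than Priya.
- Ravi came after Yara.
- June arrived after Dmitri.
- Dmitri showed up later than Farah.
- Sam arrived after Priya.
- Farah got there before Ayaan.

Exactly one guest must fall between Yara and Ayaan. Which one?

Farah

Tracing the constraints gives Yara → Farah → Ayaan, so Farah sits after Yara and before Ayaan.
No other guest is forced both after Yara and before Ayaan.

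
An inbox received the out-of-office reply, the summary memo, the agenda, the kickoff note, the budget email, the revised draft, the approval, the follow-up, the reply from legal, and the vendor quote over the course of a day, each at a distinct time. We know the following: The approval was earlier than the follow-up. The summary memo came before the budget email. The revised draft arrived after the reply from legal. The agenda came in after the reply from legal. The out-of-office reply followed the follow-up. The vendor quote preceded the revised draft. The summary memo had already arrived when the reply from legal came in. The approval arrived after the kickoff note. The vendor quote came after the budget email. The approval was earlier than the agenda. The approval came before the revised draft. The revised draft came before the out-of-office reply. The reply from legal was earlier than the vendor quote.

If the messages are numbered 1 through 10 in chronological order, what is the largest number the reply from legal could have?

6

The reply from legal must come before the agenda, the out-of-office reply, the revised draft, and the vendor quote — 4 messages forced after it.
Everything else can be placed before the reply from legal in some valid order, so the reply from legal can sit as late as position 10 − 4 = 6.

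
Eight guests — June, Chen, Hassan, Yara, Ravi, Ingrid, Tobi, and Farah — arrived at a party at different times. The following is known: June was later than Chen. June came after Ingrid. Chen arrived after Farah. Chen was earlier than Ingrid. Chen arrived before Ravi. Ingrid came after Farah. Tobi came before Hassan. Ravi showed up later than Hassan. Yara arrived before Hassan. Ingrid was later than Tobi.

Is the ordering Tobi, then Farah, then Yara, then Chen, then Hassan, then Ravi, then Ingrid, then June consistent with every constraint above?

yes

Check each stated constraint against the proposed order — e.g. Farah is ahead of Ingrid; Tobi is ahead of Ingrid. Every pair is in the required order; nothing is violated.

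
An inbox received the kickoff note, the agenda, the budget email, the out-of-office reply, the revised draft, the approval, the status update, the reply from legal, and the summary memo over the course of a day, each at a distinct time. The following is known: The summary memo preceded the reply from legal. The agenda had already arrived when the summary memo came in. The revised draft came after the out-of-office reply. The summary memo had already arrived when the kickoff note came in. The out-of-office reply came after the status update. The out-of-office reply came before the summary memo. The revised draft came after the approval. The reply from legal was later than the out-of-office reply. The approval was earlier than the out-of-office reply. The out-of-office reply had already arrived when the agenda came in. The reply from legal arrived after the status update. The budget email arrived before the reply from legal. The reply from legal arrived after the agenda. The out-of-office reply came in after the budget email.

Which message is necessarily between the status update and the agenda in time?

Tracing the constraints gives the status update → the out-of-office reply → the agenda, so the out-of-office reply sits after the status update and before the agenda.
No other message is forced both after the status update and before the agenda.

the out-of-office reply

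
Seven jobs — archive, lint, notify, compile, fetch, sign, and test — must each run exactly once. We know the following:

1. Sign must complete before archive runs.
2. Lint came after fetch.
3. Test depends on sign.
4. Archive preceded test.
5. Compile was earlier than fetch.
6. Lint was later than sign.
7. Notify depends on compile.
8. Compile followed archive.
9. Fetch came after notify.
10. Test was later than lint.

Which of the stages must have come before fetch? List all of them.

archive, compile, notify, sign

Directly stated before fetch: compile and notify.
Archive reaches fetch via archive → compile → fetch.
Sign reaches fetch via sign → archive → compile → fetch.
No chain forces lint (or any of the others) ahead of fetch.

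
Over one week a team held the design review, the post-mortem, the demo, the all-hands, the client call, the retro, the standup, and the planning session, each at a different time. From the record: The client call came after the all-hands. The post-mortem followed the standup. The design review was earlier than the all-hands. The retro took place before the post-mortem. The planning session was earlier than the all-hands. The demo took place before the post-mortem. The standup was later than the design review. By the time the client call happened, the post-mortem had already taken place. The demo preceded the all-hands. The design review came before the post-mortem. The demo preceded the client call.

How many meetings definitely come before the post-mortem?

4

Directly stated before the post-mortem: the demo, the design review, the retro, and the standup.
No chain forces the client call (or any of the others) ahead of the post-mortem.
That's the demo, the design review, the retro, and the standup — 4 in all.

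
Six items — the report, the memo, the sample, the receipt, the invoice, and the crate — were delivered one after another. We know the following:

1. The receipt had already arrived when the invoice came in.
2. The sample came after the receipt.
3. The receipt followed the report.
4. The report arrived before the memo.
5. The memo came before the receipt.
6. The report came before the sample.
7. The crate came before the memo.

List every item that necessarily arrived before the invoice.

Directly stated before the invoice: the receipt.
The crate reaches the invoice via the crate → the memo → the receipt → the invoice.
The memo reaches the invoice via the memo → the receipt → the invoice.
The report reaches the invoice via the report → the receipt → the invoice.
No chain forces the sample ahead of the invoice.

the crate, the memo, the receipt, the report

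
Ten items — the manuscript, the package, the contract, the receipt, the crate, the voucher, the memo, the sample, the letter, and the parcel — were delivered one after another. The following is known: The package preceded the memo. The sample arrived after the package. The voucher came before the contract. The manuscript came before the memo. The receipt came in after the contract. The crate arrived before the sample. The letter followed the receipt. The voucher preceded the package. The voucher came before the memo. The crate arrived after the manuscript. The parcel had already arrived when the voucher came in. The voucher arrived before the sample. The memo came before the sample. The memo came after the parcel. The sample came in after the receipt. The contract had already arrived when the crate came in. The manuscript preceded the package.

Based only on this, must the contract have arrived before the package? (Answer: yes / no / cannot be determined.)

cannot be determined

No chain of stated constraints runs from the contract to the package, and none runs from the package to the contract either.
So the relative order of the contract and the package is not fixed by the given facts.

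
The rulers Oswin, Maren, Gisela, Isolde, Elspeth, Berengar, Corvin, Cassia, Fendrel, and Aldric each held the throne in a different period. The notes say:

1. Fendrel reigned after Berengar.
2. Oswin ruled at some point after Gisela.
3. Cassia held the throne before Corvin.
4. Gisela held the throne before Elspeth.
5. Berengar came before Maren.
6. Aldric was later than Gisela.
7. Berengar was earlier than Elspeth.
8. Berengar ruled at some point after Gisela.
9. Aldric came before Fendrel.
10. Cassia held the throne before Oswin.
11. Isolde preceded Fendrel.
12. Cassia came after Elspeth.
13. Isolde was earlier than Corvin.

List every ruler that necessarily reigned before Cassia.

Directly stated before Cassia: Elspeth.
Berengar reaches Cassia via Berengar → Elspeth → Cassia.
Gisela reaches Cassia via Gisela → Elspeth → Cassia.
No chain forces Oswin (or any of the others) ahead of Cassia.

Berengar, Elspeth, Gisela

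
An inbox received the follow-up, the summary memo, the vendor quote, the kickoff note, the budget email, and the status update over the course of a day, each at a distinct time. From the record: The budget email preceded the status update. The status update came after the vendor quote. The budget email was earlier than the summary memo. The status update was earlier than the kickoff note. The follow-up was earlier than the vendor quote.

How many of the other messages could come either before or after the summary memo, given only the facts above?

Forced before the summary memo: the budget email.
That leaves the follow-up, the kickoff note, the status update, and the vendor quote with no forced order relative to the summary memo — 4.

4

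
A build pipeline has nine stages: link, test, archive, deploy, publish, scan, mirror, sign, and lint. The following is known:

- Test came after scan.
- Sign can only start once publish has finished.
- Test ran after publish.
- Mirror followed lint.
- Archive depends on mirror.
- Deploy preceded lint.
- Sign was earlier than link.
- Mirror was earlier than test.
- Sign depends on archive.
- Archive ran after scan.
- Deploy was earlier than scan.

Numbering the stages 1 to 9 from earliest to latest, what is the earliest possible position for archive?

5

Deploy, lint, mirror, and scan must all come before archive — 4 forced predecessors.
Nothing else is forced ahead of archive, so its earliest slot is position 4 + 1 = 5.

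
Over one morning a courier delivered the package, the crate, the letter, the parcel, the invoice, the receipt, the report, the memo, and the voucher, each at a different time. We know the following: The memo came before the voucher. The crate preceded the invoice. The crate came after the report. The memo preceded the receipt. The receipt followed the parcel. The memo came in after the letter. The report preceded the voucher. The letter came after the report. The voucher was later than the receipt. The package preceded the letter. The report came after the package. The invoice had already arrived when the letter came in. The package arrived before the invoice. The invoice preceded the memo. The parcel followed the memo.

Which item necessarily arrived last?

the voucher

Every other item has a chain of constraints placing it before the voucher, so the voucher is last.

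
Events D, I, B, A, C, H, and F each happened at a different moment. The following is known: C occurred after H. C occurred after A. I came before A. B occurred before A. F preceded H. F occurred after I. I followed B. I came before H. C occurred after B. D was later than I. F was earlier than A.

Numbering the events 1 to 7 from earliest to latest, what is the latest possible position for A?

A must come before C — 1 event forced after it.
Everything else can be placed before A in some valid order, so A can sit as late as position 7 − 1 = 6.

6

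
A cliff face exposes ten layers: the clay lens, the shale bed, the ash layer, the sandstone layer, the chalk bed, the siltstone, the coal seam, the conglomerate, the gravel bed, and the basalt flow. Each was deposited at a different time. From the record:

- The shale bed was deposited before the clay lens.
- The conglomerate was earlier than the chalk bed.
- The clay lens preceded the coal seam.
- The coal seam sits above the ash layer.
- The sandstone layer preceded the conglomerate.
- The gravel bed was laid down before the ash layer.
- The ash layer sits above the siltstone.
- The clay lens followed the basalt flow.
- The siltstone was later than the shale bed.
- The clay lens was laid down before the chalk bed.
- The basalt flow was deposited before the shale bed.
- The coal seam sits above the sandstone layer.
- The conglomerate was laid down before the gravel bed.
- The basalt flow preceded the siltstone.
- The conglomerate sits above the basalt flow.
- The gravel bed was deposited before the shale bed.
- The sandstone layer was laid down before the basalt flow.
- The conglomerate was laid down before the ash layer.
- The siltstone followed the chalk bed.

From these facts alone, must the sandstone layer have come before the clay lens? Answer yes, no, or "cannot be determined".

yes

Chain the constraints: the sandstone layer → the basalt flow → the clay lens. Each link is directly stated, so the sandstone layer comes before the clay lens.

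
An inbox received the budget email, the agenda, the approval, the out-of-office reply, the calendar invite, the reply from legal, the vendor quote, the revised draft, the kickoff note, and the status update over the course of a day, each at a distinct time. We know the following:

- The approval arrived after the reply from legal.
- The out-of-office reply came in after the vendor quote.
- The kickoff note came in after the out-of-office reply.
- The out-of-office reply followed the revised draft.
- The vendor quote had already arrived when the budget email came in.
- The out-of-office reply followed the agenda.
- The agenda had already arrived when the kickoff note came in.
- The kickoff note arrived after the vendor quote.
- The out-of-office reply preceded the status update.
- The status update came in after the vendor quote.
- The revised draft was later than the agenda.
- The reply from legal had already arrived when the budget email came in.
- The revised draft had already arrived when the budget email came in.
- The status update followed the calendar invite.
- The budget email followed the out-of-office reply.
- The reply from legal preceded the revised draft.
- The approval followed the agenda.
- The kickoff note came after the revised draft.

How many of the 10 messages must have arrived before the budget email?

5

Directly stated before the budget email: the out-of-office reply, the reply from legal, the revised draft, and the vendor quote.
The agenda reaches the budget email via the agenda → the revised draft → the budget email.
No chain forces the kickoff note (or any of the others) ahead of the budget email.
That's the agenda, the out-of-office reply, the reply from legal, the revised draft, and the vendor quote — 5 in all.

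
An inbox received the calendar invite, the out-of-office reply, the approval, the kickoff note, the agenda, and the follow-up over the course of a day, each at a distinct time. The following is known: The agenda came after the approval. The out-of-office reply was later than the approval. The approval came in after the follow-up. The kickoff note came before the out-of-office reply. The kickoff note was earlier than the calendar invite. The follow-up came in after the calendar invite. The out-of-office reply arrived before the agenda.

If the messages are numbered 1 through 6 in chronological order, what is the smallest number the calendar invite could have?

The kickoff note must come before the calendar invite — 1 forced predecessor.
Nothing else is forced ahead of the calendar invite, so its earliest slot is position 1 + 1 = 2.

2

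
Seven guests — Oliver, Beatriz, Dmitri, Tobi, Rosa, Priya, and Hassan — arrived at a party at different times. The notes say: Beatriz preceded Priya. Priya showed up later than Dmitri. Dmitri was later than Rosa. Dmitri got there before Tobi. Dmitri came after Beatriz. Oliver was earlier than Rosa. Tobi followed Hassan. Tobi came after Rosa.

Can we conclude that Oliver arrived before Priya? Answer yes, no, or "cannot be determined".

Chain the constraints: Oliver → Rosa → Dmitri → Priya. Each link is directly stated, so Oliver comes before Priya.

yes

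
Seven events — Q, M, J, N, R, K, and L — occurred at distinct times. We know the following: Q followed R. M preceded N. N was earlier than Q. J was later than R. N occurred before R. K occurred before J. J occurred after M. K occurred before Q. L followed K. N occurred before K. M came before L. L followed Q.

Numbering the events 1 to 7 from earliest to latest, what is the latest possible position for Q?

Q must come before L — 1 event forced after it.
Everything else can be placed before Q in some valid order, so Q can sit as late as position 7 − 1 = 6.

6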